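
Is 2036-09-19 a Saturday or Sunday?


Anchor: Jan 1, 2036. With p = 2036 - 1 = 2035: (p + p//4 - p//100 + p//400) mod 7 = (2035 + 508 - 20 + 5) mod 7 = 2528 mod 7 = 1 -> Tuesday (Mon=0 ... Sun=6)
Day of year: 263; offset = 262
Weekday index = (1 + 262) mod 7 = 4 -> Friday
Weekend days: Saturday, Sunday

No


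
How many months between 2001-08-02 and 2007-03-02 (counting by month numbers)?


From August 2001 to March 2007
6 years * 12 = 72 months, minus 5 months = 67

67 months


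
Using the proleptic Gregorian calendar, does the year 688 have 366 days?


Gregorian leap year rule: divisible by 4, but not by 100, unless also by 400.
688 is divisible by 4 but not 100 -> leap year

Yes


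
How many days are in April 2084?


April 2084

30 days


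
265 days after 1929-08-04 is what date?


Start: 1929-08-04, add 265 days
August 1929 has 31 days: 31 - 4 = 27 days to August 31 -> 238 left
September 1929 has 30 days -> 208 left
October 1929 has 31 days -> 177 left
November 1929 has 30 days -> 147 left
December 1929 has 31 days -> 116 left
January 1930 has 31 days -> 85 left
February 1930 has 28 days -> 57 left
March 1930 has 31 days -> 26 left
April 1930: 26 <= 30 -> lands on April 26

Result: 1930-04-26


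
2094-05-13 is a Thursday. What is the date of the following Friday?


Current: Thursday
Target: Friday
Days ahead: 1

Next Friday: 2094-05-14


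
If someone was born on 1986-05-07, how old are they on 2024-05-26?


Birth: 1986-05-07
Reference: 2024-05-26
Year difference: 2024 - 1986 = 38

38 years old


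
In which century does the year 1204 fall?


Century = (year - 1) // 100 + 1
= (1204 - 1) // 100 + 1
= 1203 // 100 + 1
= 12 + 1

13th century


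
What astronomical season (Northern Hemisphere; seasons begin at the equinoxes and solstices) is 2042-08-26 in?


Date: August 26
Astronomical Summer (approx.; exact equinox/solstice day varies by year): June 21 to September 21
August 26 falls within the Summer window

Summer


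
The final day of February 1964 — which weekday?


February 1964 has 29 days
Anchor: Jan 1, 1964. With p = 1964 - 1 = 1963: (p + p//4 - p//100 + p//400) mod 7 = (1963 + 490 - 19 + 4) mod 7 = 2438 mod 7 = 2 -> Wednesday (Mon=0 ... Sun=6)
Days before February (Jan): 31; February 1 index = (2 + 31) mod 7 = 5 -> Saturday
Last day offset: 29 - 1 = 28 days
Weekday index = (5 + 28) mod 7 = 5

Saturday, February 29


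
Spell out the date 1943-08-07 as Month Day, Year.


ISO 1943-08-07 parses as year=1943, month=08, day=07
Month 8 -> August

August 7, 1943


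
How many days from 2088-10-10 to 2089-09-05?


From 2088-10-10 to 2089-09-05
2088-10-10: days before October = 31 + 29 + 31 + 30 + 31 + 30 + 31 + 31 + 30 = 274 (2088 is a leap year); day of year = 274 + 10 = 284
2089-09-05: days before September = 31 + 28 + 31 + 30 + 31 + 30 + 31 + 31 = 243 (2089 is not a leap year); day of year = 243 + 5 = 248
Rest of 2088: 366 - 284 = 82
Total = 82 + 248 = 330

330 days


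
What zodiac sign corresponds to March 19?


Date: March 19
Conventional tropical zodiac dates: Pisces from February 19 onward; Aries starts March 21
March 19 falls within the Pisces range

Pisces


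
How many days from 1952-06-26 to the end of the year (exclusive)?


Day of year: 178 of 366
Remaining = 366 - 178

188 days


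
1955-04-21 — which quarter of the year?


Month: April (month 4)
Q1: Jan-Mar, Q2: Apr-Jun, Q3: Jul-Sep, Q4: Oct-Dec

Q2


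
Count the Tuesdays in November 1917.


November 1917 has 30 days
Anchor: Jan 1, 1917. With p = 1917 - 1 = 1916: (p + p//4 - p//100 + p//400) mod 7 = (1916 + 479 - 19 + 4) mod 7 = 2380 mod 7 = 0 -> Monday (Mon=0 ... Sun=6)
Days before November (Jan-Oct): 304; November 1 index = (0 + 304) mod 7 = 3 -> Thursday
First Tuesday is November 6
Tuesdays: 6, 13, 20, 27

4 Tuesdays


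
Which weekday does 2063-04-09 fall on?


Date: April 9, 2063
Anchor: Jan 1, 2063. With p = 2063 - 1 = 2062: (p + p//4 - p//100 + p//400) mod 7 = (2062 + 515 - 20 + 5) mod 7 = 2562 mod 7 = 0 -> Monday (Mon=0 ... Sun=6)
Days before April (Jan-Mar): 90; offset = 90 + 9 - 1 = 98
Weekday index = (0 + 98) mod 7 = 0

Day of the week: Monday


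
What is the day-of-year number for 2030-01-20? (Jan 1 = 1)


Date: January 20, 2030
No months before January
Plus 20 days in January

Day of year: 20


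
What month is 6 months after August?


August is month 8
8 + 6 = 14; wrap: 14 - 12 = 2

February


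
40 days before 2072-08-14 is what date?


Start: 2072-08-14, subtract 40 days
Back 14 days from August 14 reaches July 31, 2072 -> 26 left
July 2072: 31 - 26 = 5 -> lands on July 5

Result: 2072-07-05


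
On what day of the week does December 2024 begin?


Target: December 1, 2024
Anchor: Jan 1, 2024. With p = 2024 - 1 = 2023: (p + p//4 - p//100 + p//400) mod 7 = (2023 + 505 - 20 + 5) mod 7 = 2513 mod 7 = 0 -> Monday (Mon=0 ... Sun=6)
Days before December (Jan-Nov): 335 days
Weekday index = (0 + 335) mod 7 = 6

Sunday


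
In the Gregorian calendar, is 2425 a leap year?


Gregorian leap year rule: divisible by 4, but not by 100, unless also by 400.
2425 is not divisible by 4 -> not a leap year

No


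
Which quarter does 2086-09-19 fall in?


Month: September (month 9)
Q1: Jan-Mar, Q2: Apr-Jun, Q3: Jul-Sep, Q4: Oct-Dec

Q3


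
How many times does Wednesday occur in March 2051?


March 2051 has 31 days
Anchor: Jan 1, 2051. With p = 2051 - 1 = 2050: (p + p//4 - p//100 + p//400) mod 7 = (2050 + 512 - 20 + 5) mod 7 = 2547 mod 7 = 6 -> Sunday (Mon=0 ... Sun=6)
Days before March (Jan-Feb): 59; March 1 index = (6 + 59) mod 7 = 2 -> Wednesday
First Wednesday is March 1
Wednesdays: 1, 8, 15, 22, 29

5 Wednesdays


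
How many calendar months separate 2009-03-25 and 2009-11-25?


From March 2009 to November 2009
0 years * 12 = 0 months, plus 8 months = 8

8 months


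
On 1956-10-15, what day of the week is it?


Date: October 15, 1956
Anchor: Jan 1, 1956. With p = 1956 - 1 = 1955: (p + p//4 - p//100 + p//400) mod 7 = (1955 + 488 - 19 + 4) mod 7 = 2428 mod 7 = 6 -> Sunday (Mon=0 ... Sun=6)
Days before October (Jan-Sep): 274; offset = 274 + 15 - 1 = 288
Weekday index = (6 + 288) mod 7 = 0

Day of the week: Monday


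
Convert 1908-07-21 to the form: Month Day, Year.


ISO 1908-07-21 parses as year=1908, month=07, day=21
Month 7 -> July

July 21, 1908


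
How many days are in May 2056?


May 2056

31 days


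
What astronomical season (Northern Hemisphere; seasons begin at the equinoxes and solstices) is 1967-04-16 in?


Date: April 16
Astronomical Spring (approx.; exact equinox/solstice day varies by year): March 20 to June 20
April 16 falls within the Spring window

Spring


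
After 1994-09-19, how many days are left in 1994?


Day of year: 262 of 365
Remaining = 365 - 262

103 days


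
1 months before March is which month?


March is month 3
3 - 1 = 2

February


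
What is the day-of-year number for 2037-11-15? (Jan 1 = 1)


Date: November 15, 2037
Days in months 1 through 10: 304
Plus 15 days in November

Day of year: 319


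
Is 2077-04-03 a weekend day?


Anchor: Jan 1, 2077. With p = 2077 - 1 = 2076: (p + p//4 - p//100 + p//400) mod 7 = (2076 + 519 - 20 + 5) mod 7 = 2580 mod 7 = 4 -> Friday (Mon=0 ... Sun=6)
Day of year: 93; offset = 92
Weekday index = (4 + 92) mod 7 = 5 -> Saturday
Weekend days: Saturday, Sunday

Yes


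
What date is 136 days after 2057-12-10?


Start: 2057-12-10, add 136 days
December 2057 has 31 days: 31 - 10 = 21 days to December 31 -> 115 left
January 2058 has 31 days -> 84 left
February 2058 has 28 days -> 56 left
March 2058 has 31 days -> 25 left
April 2058: 25 <= 30 -> lands on April 25

Result: 2058-04-25


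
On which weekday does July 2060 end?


July 2060 has 31 days
Anchor: Jan 1, 2060. With p = 2060 - 1 = 2059: (p + p//4 - p//100 + p//400) mod 7 = (2059 + 514 - 20 + 5) mod 7 = 2558 mod 7 = 3 -> Thursday (Mon=0 ... Sun=6)
Days before July (Jan-Jun): 182; July 1 index = (3 + 182) mod 7 = 3 -> Thursday
Last day offset: 31 - 1 = 30 days
Weekday index = (3 + 30) mod 7 = 5

Saturday, July 31


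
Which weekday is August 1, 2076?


Target: August 1, 2076
Anchor: Jan 1, 2076. With p = 2076 - 1 = 2075: (p + p//4 - p//100 + p//400) mod 7 = (2075 + 518 - 20 + 5) mod 7 = 2578 mod 7 = 2 -> Wednesday (Mon=0 ... Sun=6)
Days before August (Jan-Jul): 213 days
Weekday index = (2 + 213) mod 7 = 5

Saturday


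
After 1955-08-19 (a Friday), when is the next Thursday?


Current: Friday
Target: Thursday
Days ahead: 6

Next Thursday: 1955-08-25


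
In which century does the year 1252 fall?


Century = (year - 1) // 100 + 1
= (1252 - 1) // 100 + 1
= 1251 // 100 + 1
= 12 + 1

13th century


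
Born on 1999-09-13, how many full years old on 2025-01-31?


Birth: 1999-09-13
Reference: 2025-01-31
Year difference: 2025 - 1999 = 26
Birthday not yet reached in 2025, subtract 1

25 years old


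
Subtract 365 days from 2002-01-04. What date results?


Start: 2002-01-04, subtract 365 days
Back 4 days from January 4 reaches December 31, 2001 -> 361 left
December 2001 has 31 days -> back to November 30, 2001 -> 330 left
November 2001 has 30 days -> back to October 31, 2001 -> 300 left
October 2001 has 31 days -> back to September 30, 2001 -> 269 left
September 2001 has 30 days -> back to August 31, 2001 -> 239 left
August 2001 has 31 days -> back to July 31, 2001 -> 208 left
July 2001 has 31 days -> back to June 30, 2001 -> 177 left
June 2001 has 30 days -> back to May 31, 2001 -> 147 left
May 2001 has 31 days -> back to April 30, 2001 -> 116 left
April 2001 has 30 days -> back to March 31, 2001 -> 86 left
March 2001 has 31 days -> back to February 28, 2001 -> 55 left
February 2001 has 28 days -> back to January 31, 2001 -> 27 left
January 2001: 31 - 27 = 4 -> lands on January 4

Result: 2001-01-04


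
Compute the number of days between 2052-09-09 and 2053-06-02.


From 2052-09-09 to 2053-06-02
2052-09-09: days before September = 31 + 29 + 31 + 30 + 31 + 30 + 31 + 31 = 244 (2052 is a leap year); day of year = 244 + 9 = 253
2053-06-02: days before June = 31 + 28 + 31 + 30 + 31 = 151 (2053 is not a leap year); day of year = 151 + 2 = 153
Rest of 2052: 366 - 253 = 113
Total = 113 + 153 = 266

266 days


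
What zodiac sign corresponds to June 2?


Date: June 2
Conventional tropical zodiac dates: Gemini from May 21 onward; Cancer starts June 21
June 2 falls within the Gemini range

Gemini


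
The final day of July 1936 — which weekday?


July 1936 has 31 days
Anchor: Jan 1, 1936. With p = 1936 - 1 = 1935: (p + p//4 - p//100 + p//400) mod 7 = (1935 + 483 - 19 + 4) mod 7 = 2403 mod 7 = 2 -> Wednesday (Mon=0 ... Sun=6)
Days before July (Jan-Jun): 182; July 1 index = (2 + 182) mod 7 = 2 -> Wednesday
Last day offset: 31 - 1 = 30 days
Weekday index = (2 + 30) mod 7 = 4

Friday, July 31


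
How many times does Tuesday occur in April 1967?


April 1967 has 30 days
Anchor: Jan 1, 1967. With p = 1967 - 1 = 1966: (p + p//4 - p//100 + p//400) mod 7 = (1966 + 491 - 19 + 4) mod 7 = 2442 mod 7 = 6 -> Sunday (Mon=0 ... Sun=6)
Days before April (Jan-Mar): 90; April 1 index = (6 + 90) mod 7 = 5 -> Saturday
First Tuesday is April 4
Tuesdays: 4, 11, 18, 25

4 Tuesdays


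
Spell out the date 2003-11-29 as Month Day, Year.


ISO 2003-11-29 parses as year=2003, month=11, day=29
Month 11 -> November

November 29, 2003


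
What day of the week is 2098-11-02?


Date: November 2, 2098
Anchor: Jan 1, 2098. With p = 2098 - 1 = 2097: (p + p//4 - p//100 + p//400) mod 7 = (2097 + 524 - 20 + 5) mod 7 = 2606 mod 7 = 2 -> Wednesday (Mon=0 ... Sun=6)
Days before November (Jan-Oct): 304; offset = 304 + 2 - 1 = 305
Weekday index = (2 + 305) mod 7 = 6

Day of the week: Sunday


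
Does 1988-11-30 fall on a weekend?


Anchor: Jan 1, 1988. With p = 1988 - 1 = 1987: (p + p//4 - p//100 + p//400) mod 7 = (1987 + 496 - 19 + 4) mod 7 = 2468 mod 7 = 4 -> Friday (Mon=0 ... Sun=6)
Day of year: 335; offset = 334
Weekday index = (4 + 334) mod 7 = 2 -> Wednesday
Weekend days: Saturday, Sunday

No


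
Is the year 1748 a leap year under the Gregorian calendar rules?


Gregorian leap year rule: divisible by 4, but not by 100, unless also by 400.
1748 is divisible by 4 but not 100 -> leap year

Yes


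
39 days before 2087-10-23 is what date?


Start: 2087-10-23, subtract 39 days
Back 23 days from October 23 reaches September 30, 2087 -> 16 left
September 2087: 30 - 16 = 14 -> lands on September 14

Result: 2087-09-14


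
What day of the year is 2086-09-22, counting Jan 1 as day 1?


Date: September 22, 2086
Days in months 1 through 8: 243
Plus 22 days in September

Day of year: 265


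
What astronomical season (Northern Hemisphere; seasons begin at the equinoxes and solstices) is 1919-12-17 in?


Date: December 17
Astronomical Autumn (approx.; exact equinox/solstice day varies by year): September 22 to December 20
December 17 falls within the Autumn window

Autumn


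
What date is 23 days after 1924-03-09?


Start: 1924-03-09, add 23 days
March 1924 has 31 days: 31 - 9 = 22 days to March 31 -> 1 left
April 1924: 1 <= 30 -> lands on April 1

Result: 1924-04-01


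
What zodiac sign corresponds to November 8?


Date: November 8
Conventional tropical zodiac dates: Scorpio from October 23 onward; Sagittarius starts November 22
November 8 falls within the Scorpio range

Scorpio


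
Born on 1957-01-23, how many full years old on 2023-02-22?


Birth: 1957-01-23
Reference: 2023-02-22
Year difference: 2023 - 1957 = 66

66 years old


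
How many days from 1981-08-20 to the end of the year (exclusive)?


Day of year: 232 of 365
Remaining = 365 - 232

133 days


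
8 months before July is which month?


July is month 7
7 - 8 = -1; wrap: -1 + 12 = 11

November


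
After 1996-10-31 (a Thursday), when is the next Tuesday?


Current: Thursday
Target: Tuesday
Days ahead: 5

Next Tuesday: 1996-11-05


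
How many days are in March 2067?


March 2067

31 days


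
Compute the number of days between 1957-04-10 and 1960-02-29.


From 1957-04-10 to 1960-02-29
1957-04-10: days before April = 31 + 28 + 31 = 90 (1957 is not a leap year); day of year = 90 + 10 = 100
1960-02-29: days before February = 31; day of year = 31 + 29 = 60
Rest of 1957: 365 - 100 = 265
Full years 1958 (365), 1959 (365): 730
Total = 265 + 730 + 60 = 1055

1055 days


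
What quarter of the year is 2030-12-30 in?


Month: December (month 12)
Q1: Jan-Mar, Q2: Apr-Jun, Q3: Jul-Sep, Q4: Oct-Dec

Q4


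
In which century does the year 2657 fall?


Century = (year - 1) // 100 + 1
= (2657 - 1) // 100 + 1
= 2656 // 100 + 1
= 26 + 1

27th century


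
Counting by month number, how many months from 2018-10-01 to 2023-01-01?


From October 2018 to January 2023
5 years * 12 = 60 months, minus 9 months = 51

51 months


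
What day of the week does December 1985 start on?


Target: December 1, 1985
Anchor: Jan 1, 1985. With p = 1985 - 1 = 1984: (p + p//4 - p//100 + p//400) mod 7 = (1984 + 496 - 19 + 4) mod 7 = 2465 mod 7 = 1 -> Tuesday (Mon=0 ... Sun=6)
Days before December (Jan-Nov): 334 days
Weekday index = (1 + 334) mod 7 = 6

Sunday


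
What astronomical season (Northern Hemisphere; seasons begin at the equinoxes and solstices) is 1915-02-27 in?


Date: February 27
Astronomical Winter (approx.; exact equinox/solstice day varies by year): December 21 to March 19
February 27 falls within the Winter window

Winter


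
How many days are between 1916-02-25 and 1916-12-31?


From 1916-02-25 to 1916-12-31
1916-02-25: days before February = 31; day of year = 31 + 25 = 56
1916-12-31: days before December = 31 + 29 + 31 + 30 + 31 + 30 + 31 + 31 + 30 + 31 + 30 = 335 (1916 is a leap year); day of year = 335 + 31 = 366
Same year: 366 - 56 = 310

310 days


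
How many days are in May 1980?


May 1980

31 days


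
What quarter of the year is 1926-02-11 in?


Month: February (month 2)
Q1: Jan-Mar, Q2: Apr-Jun, Q3: Jul-Sep, Q4: Oct-Dec

Q1


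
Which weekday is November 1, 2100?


Target: November 1, 2100
Anchor: Jan 1, 2100. With p = 2100 - 1 = 2099: (p + p//4 - p//100 + p//400) mod 7 = (2099 + 524 - 20 + 5) mod 7 = 2608 mod 7 = 4 -> Friday (Mon=0 ... Sun=6)
Days before November (Jan-Oct): 304 days
Weekday index = (4 + 304) mod 7 = 0

Monday


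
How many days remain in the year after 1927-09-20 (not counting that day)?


Day of year: 263 of 365
Remaining = 365 - 263

102 days


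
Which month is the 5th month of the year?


Month 5 of 12

May


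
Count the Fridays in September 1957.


September 1957 has 30 days
Anchor: Jan 1, 1957. With p = 1957 - 1 = 1956: (p + p//4 - p//100 + p//400) mod 7 = (1956 + 489 - 19 + 4) mod 7 = 2430 mod 7 = 1 -> Tuesday (Mon=0 ... Sun=6)
Days before September (Jan-Aug): 243; September 1 index = (1 + 243) mod 7 = 6 -> Sunday
First Friday is September 6
Fridays: 6, 13, 20, 27

4 Fridays


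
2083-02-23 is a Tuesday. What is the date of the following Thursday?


Current: Tuesday
Target: Thursday
Days ahead: 2

Next Thursday: 2083-02-25


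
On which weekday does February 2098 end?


February 2098 has 28 days
Anchor: Jan 1, 2098. With p = 2098 - 1 = 2097: (p + p//4 - p//100 + p//400) mod 7 = (2097 + 524 - 20 + 5) mod 7 = 2606 mod 7 = 2 -> Wednesday (Mon=0 ... Sun=6)
Days before February (Jan): 31; February 1 index = (2 + 31) mod 7 = 5 -> Saturday
Last day offset: 28 - 1 = 27 days
Weekday index = (5 + 27) mod 7 = 4

Friday, February 28


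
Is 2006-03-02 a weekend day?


Anchor: Jan 1, 2006. With p = 2006 - 1 = 2005: (p + p//4 - p//100 + p//400) mod 7 = (2005 + 501 - 20 + 5) mod 7 = 2491 mod 7 = 6 -> Sunday (Mon=0 ... Sun=6)
Day of year: 61; offset = 60
Weekday index = (6 + 60) mod 7 = 3 -> Thursday
Weekend days: Saturday, Sunday

No


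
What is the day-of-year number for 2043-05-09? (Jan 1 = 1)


Date: May 9, 2043
Days in months 1 through 4: 120
Plus 9 days in May

Day of year: 129


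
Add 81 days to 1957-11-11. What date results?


Start: 1957-11-11, add 81 days
November 1957 has 30 days: 30 - 11 = 19 days to November 30 -> 62 left
December 1957 has 31 days -> 31 left
January 1958: 31 <= 31 -> lands on January 31

Result: 1958-01-31


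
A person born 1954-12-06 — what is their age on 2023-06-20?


Birth: 1954-12-06
Reference: 2023-06-20
Year difference: 2023 - 1954 = 69
Birthday not yet reached in 2023, subtract 1

68 years old


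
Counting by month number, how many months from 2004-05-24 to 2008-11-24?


From May 2004 to November 2008
4 years * 12 = 48 months, plus 6 months = 54

54 months


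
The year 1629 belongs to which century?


Century = (year - 1) // 100 + 1
= (1629 - 1) // 100 + 1
= 1628 // 100 + 1
= 16 + 1

17th century


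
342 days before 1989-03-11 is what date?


Start: 1989-03-11, subtract 342 days
Back 11 days from March 11 reaches February 28, 1989 -> 331 left
February 1989 has 28 days -> back to January 31, 1989 -> 303 left
January 1989 has 31 days -> back to December 31, 1988 -> 272 left
December 1988 has 31 days -> back to November 30, 1988 -> 241 left
November 1988 has 30 days -> back to October 31, 1988 -> 211 left
October 1988 has 31 days -> back to September 30, 1988 -> 180 left
September 1988 has 30 days -> back to August 31, 1988 -> 150 left
August 1988 has 31 days -> back to July 31, 1988 -> 119 left
July 1988 has 31 days -> back to June 30, 1988 -> 88 left
June 1988 has 30 days -> back to May 31, 1988 -> 58 left
May 1988 has 31 days -> back to April 30, 1988 -> 27 left
April 1988: 30 - 27 = 3 -> lands on April 3

Result: 1988-04-03


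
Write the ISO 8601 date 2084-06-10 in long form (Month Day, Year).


ISO 2084-06-10 parses as year=2084, month=06, day=10
Month 6 -> June

June 10, 2084


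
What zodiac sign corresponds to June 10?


Date: June 10
Conventional tropical zodiac dates: Gemini from May 21 onward; Cancer starts June 21
June 10 falls within the Gemini range

Gemini


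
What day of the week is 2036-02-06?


Date: February 6, 2036
Anchor: Jan 1, 2036. With p = 2036 - 1 = 2035: (p + p//4 - p//100 + p//400) mod 7 = (2035 + 508 - 20 + 5) mod 7 = 2528 mod 7 = 1 -> Tuesday (Mon=0 ... Sun=6)
Days before February (Jan): 31; offset = 31 + 6 - 1 = 36
Weekday index = (1 + 36) mod 7 = 2

Day of the week: Wednesday


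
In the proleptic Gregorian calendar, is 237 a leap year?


Gregorian leap year rule: divisible by 4, but not by 100, unless also by 400.
237 is not divisible by 4 -> not a leap year

No


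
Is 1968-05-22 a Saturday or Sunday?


Anchor: Jan 1, 1968. With p = 1968 - 1 = 1967: (p + p//4 - p//100 + p//400) mod 7 = (1967 + 491 - 19 + 4) mod 7 = 2443 mod 7 = 0 -> Monday (Mon=0 ... Sun=6)
Day of year: 143; offset = 142
Weekday index = (0 + 142) mod 7 = 2 -> Wednesday
Weekend days: Saturday, Sunday

No


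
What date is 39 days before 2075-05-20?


Start: 2075-05-20, subtract 39 days
Back 20 days from May 20 reaches April 30, 2075 -> 19 left
April 2075: 30 - 19 = 11 -> lands on April 11

Result: 2075-04-11


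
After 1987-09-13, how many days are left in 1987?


Day of year: 256 of 365
Remaining = 365 - 256

109 days


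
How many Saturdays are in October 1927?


October 1927 has 31 days
Anchor: Jan 1, 1927. With p = 1927 - 1 = 1926: (p + p//4 - p//100 + p//400) mod 7 = (1926 + 481 - 19 + 4) mod 7 = 2392 mod 7 = 5 -> Saturday (Mon=0 ... Sun=6)
Days before October (Jan-Sep): 273; October 1 index = (5 + 273) mod 7 = 5 -> Saturday
First Saturday is October 1
Saturdays: 1, 8, 15, 22, 29

5 Saturdays


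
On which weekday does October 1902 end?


October 1902 has 31 days
Anchor: Jan 1, 1902. With p = 1902 - 1 = 1901: (p + p//4 - p//100 + p//400) mod 7 = (1901 + 475 - 19 + 4) mod 7 = 2361 mod 7 = 2 -> Wednesday (Mon=0 ... Sun=6)
Days before October (Jan-Sep): 273; October 1 index = (2 + 273) mod 7 = 2 -> Wednesday
Last day offset: 31 - 1 = 30 days
Weekday index = (2 + 30) mod 7 = 4

Friday, October 31


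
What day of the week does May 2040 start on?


Target: May 1, 2040
Anchor: Jan 1, 2040. With p = 2040 - 1 = 2039: (p + p//4 - p//100 + p//400) mod 7 = (2039 + 509 - 20 + 5) mod 7 = 2533 mod 7 = 6 -> Sunday (Mon=0 ... Sun=6)
Days before May (Jan-Apr): 121 days
Weekday index = (6 + 121) mod 7 = 1

Tuesday


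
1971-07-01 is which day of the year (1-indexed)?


Date: July 1, 1971
Days in months 1 through 6: 181
Plus 1 days in July

Day of year: 182


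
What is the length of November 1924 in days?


November 1924

30 days


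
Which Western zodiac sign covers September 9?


Date: September 9
Conventional tropical zodiac dates: Virgo from August 23 onward; Libra starts September 23
September 9 falls within the Virgo range

Virgo


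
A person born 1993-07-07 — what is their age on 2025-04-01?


Birth: 1993-07-07
Reference: 2025-04-01
Year difference: 2025 - 1993 = 32
Birthday not yet reached in 2025, subtract 1

31 years old


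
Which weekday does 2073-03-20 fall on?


Date: March 20, 2073
Anchor: Jan 1, 2073. With p = 2073 - 1 = 2072: (p + p//4 - p//100 + p//400) mod 7 = (2072 + 518 - 20 + 5) mod 7 = 2575 mod 7 = 6 -> Sunday (Mon=0 ... Sun=6)
Days before March (Jan-Feb): 59; offset = 59 + 20 - 1 = 78
Weekday index = (6 + 78) mod 7 = 0

Day of the week: Monday


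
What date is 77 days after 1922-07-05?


Start: 1922-07-05, add 77 days
July 1922 has 31 days: 31 - 5 = 26 days to July 31 -> 51 left
August 1922 has 31 days -> 20 left
September 1922: 20 <= 30 -> lands on September 20

Result: 1922-09-20


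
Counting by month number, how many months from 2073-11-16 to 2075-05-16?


From November 2073 to May 2075
2 years * 12 = 24 months, minus 6 months = 18

18 months


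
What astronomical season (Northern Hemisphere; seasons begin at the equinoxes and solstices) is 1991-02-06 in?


Date: February 6
Astronomical Winter (approx.; exact equinox/solstice day varies by year): December 21 to March 19
February 6 falls within the Winter window

Winter


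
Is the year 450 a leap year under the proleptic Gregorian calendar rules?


Gregorian leap year rule: divisible by 4, but not by 100, unless also by 400.
450 is not divisible by 4 -> not a leap year

No


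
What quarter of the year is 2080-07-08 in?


Month: July (month 7)
Q1: Jan-Mar, Q2: Apr-Jun, Q3: Jul-Sep, Q4: Oct-Dec

Q3


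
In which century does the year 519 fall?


Century = (year - 1) // 100 + 1
= (519 - 1) // 100 + 1
= 518 // 100 + 1
= 5 + 1

6th century


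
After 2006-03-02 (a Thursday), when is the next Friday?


Current: Thursday
Target: Friday
Days ahead: 1

Next Friday: 2006-03-03


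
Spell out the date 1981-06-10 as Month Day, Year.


ISO 1981-06-10 parses as year=1981, month=06, day=10
Month 6 -> June

June 10, 1981


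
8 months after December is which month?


December is month 12
12 + 8 = 20; wrap: 20 - 12 = 8

August


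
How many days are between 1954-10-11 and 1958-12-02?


From 1954-10-11 to 1958-12-02
1954-10-11: days before October = 31 + 28 + 31 + 30 + 31 + 30 + 31 + 31 + 30 = 273 (1954 is not a leap year); day of year = 273 + 11 = 284
1958-12-02: days before December = 31 + 28 + 31 + 30 + 31 + 30 + 31 + 31 + 30 + 31 + 30 = 334 (1958 is not a leap year); day of year = 334 + 2 = 336
Rest of 1954: 365 - 284 = 81
Full years 1955 (365), 1956 (366), 1957 (365): 1096
Total = 81 + 1096 + 336 = 1513

1513 days


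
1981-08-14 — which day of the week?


Date: August 14, 1981
Anchor: Jan 1, 1981. With p = 1981 - 1 = 1980: (p + p//4 - p//100 + p//400) mod 7 = (1980 + 495 - 19 + 4) mod 7 = 2460 mod 7 = 3 -> Thursday (Mon=0 ... Sun=6)
Days before August (Jan-Jul): 212; offset = 212 + 14 - 1 = 225
Weekday index = (3 + 225) mod 7 = 4

Day of the week: Friday


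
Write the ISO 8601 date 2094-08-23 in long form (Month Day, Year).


ISO 2094-08-23 parses as year=2094, month=08, day=23
Month 8 -> August

August 23, 2094


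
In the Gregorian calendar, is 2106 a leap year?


Gregorian leap year rule: divisible by 4, but not by 100, unless also by 400.
2106 is not divisible by 4 -> not a leap year

No


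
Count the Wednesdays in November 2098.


November 2098 has 30 days
Anchor: Jan 1, 2098. With p = 2098 - 1 = 2097: (p + p//4 - p//100 + p//400) mod 7 = (2097 + 524 - 20 + 5) mod 7 = 2606 mod 7 = 2 -> Wednesday (Mon=0 ... Sun=6)
Days before November (Jan-Oct): 304; November 1 index = (2 + 304) mod 7 = 5 -> Saturday
First Wednesday is November 5
Wednesdays: 5, 12, 19, 26

4 Wednesdays


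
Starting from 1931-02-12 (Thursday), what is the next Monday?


Current: Thursday
Target: Monday
Days ahead: 4

Next Monday: 1931-02-16


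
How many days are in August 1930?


August 1930

31 days


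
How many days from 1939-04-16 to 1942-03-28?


From 1939-04-16 to 1942-03-28
1939-04-16: days before April = 31 + 28 + 31 = 90 (1939 is not a leap year); day of year = 90 + 16 = 106
1942-03-28: days before March = 31 + 28 = 59 (1942 is not a leap year); day of year = 59 + 28 = 87
Rest of 1939: 365 - 106 = 259
Full years 1940 (366), 1941 (365): 731
Total = 259 + 731 + 87 = 1077

1077 days


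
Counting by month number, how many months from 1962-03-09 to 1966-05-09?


From March 1962 to May 1966
4 years * 12 = 48 months, plus 2 months = 50

50 months


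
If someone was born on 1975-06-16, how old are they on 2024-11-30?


Birth: 1975-06-16
Reference: 2024-11-30
Year difference: 2024 - 1975 = 49

49 years old


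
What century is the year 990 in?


Century = (year - 1) // 100 + 1
= (990 - 1) // 100 + 1
= 989 // 100 + 1
= 9 + 1

10th century


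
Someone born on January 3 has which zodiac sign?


Date: January 3
Conventional tropical zodiac dates: Capricorn from December 22 onward; Aquarius starts January 20
January 3 falls within the Capricorn range

Capricorn


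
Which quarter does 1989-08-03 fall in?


Month: August (month 8)
Q1: Jan-Mar, Q2: Apr-Jun, Q3: Jul-Sep, Q4: Oct-Dec

Q3


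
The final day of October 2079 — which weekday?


October 2079 has 31 days
Anchor: Jan 1, 2079. With p = 2079 - 1 = 2078: (p + p//4 - p//100 + p//400) mod 7 = (2078 + 519 - 20 + 5) mod 7 = 2582 mod 7 = 6 -> Sunday (Mon=0 ... Sun=6)
Days before October (Jan-Sep): 273; October 1 index = (6 + 273) mod 7 = 6 -> Sunday
Last day offset: 31 - 1 = 30 days
Weekday index = (6 + 30) mod 7 = 1

Tuesday, October 31


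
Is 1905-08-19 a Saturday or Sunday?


Anchor: Jan 1, 1905. With p = 1905 - 1 = 1904: (p + p//4 - p//100 + p//400) mod 7 = (1904 + 476 - 19 + 4) mod 7 = 2365 mod 7 = 6 -> Sunday (Mon=0 ... Sun=6)
Day of year: 231; offset = 230
Weekday index = (6 + 230) mod 7 = 5 -> Saturday
Weekend days: Saturday, Sunday

Yes


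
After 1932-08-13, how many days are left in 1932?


Day of year: 226 of 366
Remaining = 366 - 226

140 days


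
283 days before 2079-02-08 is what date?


Start: 2079-02-08, subtract 283 days
Back 8 days from February 8 reaches January 31, 2079 -> 275 left
January 2079 has 31 days -> back to December 31, 2078 -> 244 left
December 2078 has 31 days -> back to November 30, 2078 -> 213 left
November 2078 has 30 days -> back to October 31, 2078 -> 183 left
October 2078 has 31 days -> back to September 30, 2078 -> 152 left
September 2078 has 30 days -> back to August 31, 2078 -> 122 left
August 2078 has 31 days -> back to July 31, 2078 -> 91 left
July 2078 has 31 days -> back to June 30, 2078 -> 60 left
June 2078 has 30 days -> back to May 31, 2078 -> 30 left
May 2078: 31 - 30 = 1 -> lands on May 1

Result: 2078-05-01


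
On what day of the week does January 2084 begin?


Target: January 1, 2084
Anchor: Jan 1, 2084. With p = 2084 - 1 = 2083: (p + p//4 - p//100 + p//400) mod 7 = (2083 + 520 - 20 + 5) mod 7 = 2588 mod 7 = 5 -> Saturday (Mon=0 ... Sun=6)
Offset from anchor: 0 days
Weekday index = (5 + 0) mod 7 = 5

Saturday


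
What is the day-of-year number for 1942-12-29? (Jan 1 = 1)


Date: December 29, 1942
Days in months 1 through 11: 334
Plus 29 days in December

Day of year: 363


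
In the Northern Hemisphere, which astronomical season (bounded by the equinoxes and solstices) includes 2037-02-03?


Date: February 3
Astronomical Winter (approx.; exact equinox/solstice day varies by year): December 21 to March 19
February 3 falls within the Winter window

Winter


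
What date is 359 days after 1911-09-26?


Start: 1911-09-26, add 359 days
September 1911 has 30 days: 30 - 26 = 4 days to September 30 -> 355 left
October 1911 has 31 days -> 324 left
November 1911 has 30 days -> 294 left
December 1911 has 31 days -> 263 left
January 1912 has 31 days -> 232 left
February 1912 has 29 days -> 203 left
March 1912 has 31 days -> 172 left
April 1912 has 30 days -> 142 left
May 1912 has 31 days -> 111 left
June 1912 has 30 days -> 81 left
July 1912 has 31 days -> 50 left
August 1912 has 31 days -> 19 left
September 1912: 19 <= 30 -> lands on September 19

Result: 1912-09-19


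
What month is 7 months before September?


September is month 9
9 - 7 = 2

February


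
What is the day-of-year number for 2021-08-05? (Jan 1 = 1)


Date: August 5, 2021
Days in months 1 through 7: 212
Plus 5 days in August

Day of year: 217


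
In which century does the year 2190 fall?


Century = (year - 1) // 100 + 1
= (2190 - 1) // 100 + 1
= 2189 // 100 + 1
= 21 + 1

22nd century


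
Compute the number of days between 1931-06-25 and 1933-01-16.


From 1931-06-25 to 1933-01-16
1931-06-25: days before June = 31 + 28 + 31 + 30 + 31 = 151 (1931 is not a leap year); day of year = 151 + 25 = 176
1933-01-16: day of year = 16
Rest of 1931: 365 - 176 = 189
Full years 1932 (366): 366
Total = 189 + 366 + 16 = 571

571 days


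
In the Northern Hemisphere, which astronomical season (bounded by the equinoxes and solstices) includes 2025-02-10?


Date: February 10
Astronomical Winter (approx.; exact equinox/solstice day varies by year): December 21 to March 19
February 10 falls within the Winter window

Winter


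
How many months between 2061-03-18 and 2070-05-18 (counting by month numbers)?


From March 2061 to May 2070
9 years * 12 = 108 months, plus 2 months = 110

110 months


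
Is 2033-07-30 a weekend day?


Anchor: Jan 1, 2033. With p = 2033 - 1 = 2032: (p + p//4 - p//100 + p//400) mod 7 = (2032 + 508 - 20 + 5) mod 7 = 2525 mod 7 = 5 -> Saturday (Mon=0 ... Sun=6)
Day of year: 211; offset = 210
Weekday index = (5 + 210) mod 7 = 5 -> Saturday
Weekend days: Saturday, Sunday

Yes


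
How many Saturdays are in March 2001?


March 2001 has 31 days
Anchor: Jan 1, 2001. With p = 2001 - 1 = 2000: (p + p//4 - p//100 + p//400) mod 7 = (2000 + 500 - 20 + 5) mod 7 = 2485 mod 7 = 0 -> Monday (Mon=0 ... Sun=6)
Days before March (Jan-Feb): 59; March 1 index = (0 + 59) mod 7 = 3 -> Thursday
First Saturday is March 3
Saturdays: 3, 10, 17, 24, 31

5 Saturdays


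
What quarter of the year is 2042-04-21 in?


Month: April (month 4)
Q1: Jan-Mar, Q2: Apr-Jun, Q3: Jul-Sep, Q4: Oct-Dec

Q2


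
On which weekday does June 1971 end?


June 1971 has 30 days
Anchor: Jan 1, 1971. With p = 1971 - 1 = 1970: (p + p//4 - p//100 + p//400) mod 7 = (1970 + 492 - 19 + 4) mod 7 = 2447 mod 7 = 4 -> Friday (Mon=0 ... Sun=6)
Days before June (Jan-May): 151; June 1 index = (4 + 151) mod 7 = 1 -> Tuesday
Last day offset: 30 - 1 = 29 days
Weekday index = (1 + 29) mod 7 = 2

Wednesday, June 30


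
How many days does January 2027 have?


January 2027

31 days


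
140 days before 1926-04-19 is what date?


Start: 1926-04-19, subtract 140 days
Back 19 days from April 19 reaches March 31, 1926 -> 121 left
March 1926 has 31 days -> back to February 28, 1926 -> 90 left
February 1926 has 28 days -> back to January 31, 1926 -> 62 left
January 1926 has 31 days -> back to December 31, 1925 -> 31 left
December 1925 has 31 days -> back to November 30, 1925 -> 0 left
November 1925: 30 - 0 = 30 -> lands on November 30

Result: 1925-11-30


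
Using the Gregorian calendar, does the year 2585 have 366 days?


Gregorian leap year rule: divisible by 4, but not by 100, unless also by 400.
2585 is not divisible by 4 -> not a leap year

No


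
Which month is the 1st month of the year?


Month 1 of 12

January


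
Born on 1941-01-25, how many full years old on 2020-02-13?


Birth: 1941-01-25
Reference: 2020-02-13
Year difference: 2020 - 1941 = 79

79 years old


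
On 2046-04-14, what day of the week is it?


Date: April 14, 2046
Anchor: Jan 1, 2046. With p = 2046 - 1 = 2045: (p + p//4 - p//100 + p//400) mod 7 = (2045 + 511 - 20 + 5) mod 7 = 2541 mod 7 = 0 -> Monday (Mon=0 ... Sun=6)
Days before April (Jan-Mar): 90; offset = 90 + 14 - 1 = 103
Weekday index = (0 + 103) mod 7 = 5

Day of the week: Saturday


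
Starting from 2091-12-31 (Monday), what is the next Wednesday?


Current: Monday
Target: Wednesday
Days ahead: 2

Next Wednesday: 2092-01-02


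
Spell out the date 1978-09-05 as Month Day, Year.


ISO 1978-09-05 parses as year=1978, month=09, day=05
Month 9 -> September

September 5, 1978


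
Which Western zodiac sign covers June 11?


Date: June 11
Conventional tropical zodiac dates: Gemini from May 21 onward; Cancer starts June 21
June 11 falls within the Gemini range

Gemini


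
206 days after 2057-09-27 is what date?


Start: 2057-09-27, add 206 days
September 2057 has 30 days: 30 - 27 = 3 days to September 30 -> 203 left
October 2057 has 31 days -> 172 left
November 2057 has 30 days -> 142 left
December 2057 has 31 days -> 111 left
January 2058 has 31 days -> 80 left
February 2058 has 28 days -> 52 left
March 2058 has 31 days -> 21 left
April 2058: 21 <= 30 -> lands on April 21

Result: 2058-04-21


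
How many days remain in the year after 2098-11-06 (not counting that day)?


Day of year: 310 of 365
Remaining = 365 - 310

55 days


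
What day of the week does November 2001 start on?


Target: November 1, 2001
Anchor: Jan 1, 2001. With p = 2001 - 1 = 2000: (p + p//4 - p//100 + p//400) mod 7 = (2000 + 500 - 20 + 5) mod 7 = 2485 mod 7 = 0 -> Monday (Mon=0 ... Sun=6)
Days before November (Jan-Oct): 304 days
Weekday index = (0 + 304) mod 7 = 3

Thursday


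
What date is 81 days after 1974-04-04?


Start: 1974-04-04, add 81 days
April 1974 has 30 days: 30 - 4 = 26 days to April 30 -> 55 left
May 1974 has 31 days -> 24 left
June 1974: 24 <= 30 -> lands on June 24

Result: 1974-06-24


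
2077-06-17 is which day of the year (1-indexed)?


Date: June 17, 2077
Days in months 1 through 5: 151
Plus 17 days in June

Day of year: 168


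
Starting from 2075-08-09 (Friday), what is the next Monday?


Current: Friday
Target: Monday
Days ahead: 3

Next Monday: 2075-08-12


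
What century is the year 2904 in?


Century = (year - 1) // 100 + 1
= (2904 - 1) // 100 + 1
= 2903 // 100 + 1
= 29 + 1

30th century


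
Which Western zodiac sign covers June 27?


Date: June 27
Conventional tropical zodiac dates: Cancer from June 21 onward; Leo starts July 23
June 27 falls within the Cancer range

Cancer


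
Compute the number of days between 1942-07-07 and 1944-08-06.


From 1942-07-07 to 1944-08-06
1942-07-07: days before July = 31 + 28 + 31 + 30 + 31 + 30 = 181 (1942 is not a leap year); day of year = 181 + 7 = 188
1944-08-06: days before August = 31 + 29 + 31 + 30 + 31 + 30 + 31 = 213 (1944 is a leap year); day of year = 213 + 6 = 219
Rest of 1942: 365 - 188 = 177
Full years 1943 (365): 365
Total = 177 + 365 + 219 = 761

761 days


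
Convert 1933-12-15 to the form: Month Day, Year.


ISO 1933-12-15 parses as year=1933, month=12, day=15
Month 12 -> December

December 15, 1933


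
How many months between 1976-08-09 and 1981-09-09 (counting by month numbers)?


From August 1976 to September 1981
5 years * 12 = 60 months, plus 1 month = 61

61 months


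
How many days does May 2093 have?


May 2093

31 days


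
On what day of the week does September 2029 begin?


Target: September 1, 2029
Anchor: Jan 1, 2029. With p = 2029 - 1 = 2028: (p + p//4 - p//100 + p//400) mod 7 = (2028 + 507 - 20 + 5) mod 7 = 2520 mod 7 = 0 -> Monday (Mon=0 ... Sun=6)
Days before September (Jan-Aug): 243 days
Weekday index = (0 + 243) mod 7 = 5

Saturday


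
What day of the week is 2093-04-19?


Date: April 19, 2093
Anchor: Jan 1, 2093. With p = 2093 - 1 = 2092: (p + p//4 - p//100 + p//400) mod 7 = (2092 + 523 - 20 + 5) mod 7 = 2600 mod 7 = 3 -> Thursday (Mon=0 ... Sun=6)
Days before April (Jan-Mar): 90; offset = 90 + 19 - 1 = 108
Weekday index = (3 + 108) mod 7 = 6

Day of the week: Sunday


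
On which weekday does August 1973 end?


August 1973 has 31 days
Anchor: Jan 1, 1973. With p = 1973 - 1 = 1972: (p + p//4 - p//100 + p//400) mod 7 = (1972 + 493 - 19 + 4) mod 7 = 2450 mod 7 = 0 -> Monday (Mon=0 ... Sun=6)
Days before August (Jan-Jul): 212; August 1 index = (0 + 212) mod 7 = 2 -> Wednesday
Last day offset: 31 - 1 = 30 days
Weekday index = (2 + 30) mod 7 = 4

Friday, August 31


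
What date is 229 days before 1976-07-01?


Start: 1976-07-01, subtract 229 days
Back 1 day from July 1 reaches June 30, 1976 -> 228 left
June 1976 has 30 days -> back to May 31, 1976 -> 198 left
May 1976 has 31 days -> back to April 30, 1976 -> 167 left
April 1976 has 30 days -> back to March 31, 1976 -> 137 left
March 1976 has 31 days -> back to February 29, 1976 -> 106 left
February 1976 has 29 days -> back to January 31, 1976 -> 77 left
January 1976 has 31 days -> back to December 31, 1975 -> 46 left
December 1975 has 31 days -> back to November 30, 1975 -> 15 left
November 1975: 30 - 15 = 15 -> lands on November 15

Result: 1975-11-15


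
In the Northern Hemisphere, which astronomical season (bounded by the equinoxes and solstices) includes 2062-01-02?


Date: January 2
Astronomical Winter (approx.; exact equinox/solstice day varies by year): December 21 to March 19
January 2 falls within the Winter window

Winter
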